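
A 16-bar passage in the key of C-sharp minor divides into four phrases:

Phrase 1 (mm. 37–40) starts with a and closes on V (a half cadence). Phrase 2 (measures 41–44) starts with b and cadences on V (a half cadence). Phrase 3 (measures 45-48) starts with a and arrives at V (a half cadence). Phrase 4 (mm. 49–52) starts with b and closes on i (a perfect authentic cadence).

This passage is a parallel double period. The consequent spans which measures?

In a double period the four phrases pair into a large antecedent (phrases 1–2, ending half cadence) and a large consequent (phrases 3–4, ending perfect authentic cadence). The consequent spans mm. 45-52.

measures 45–52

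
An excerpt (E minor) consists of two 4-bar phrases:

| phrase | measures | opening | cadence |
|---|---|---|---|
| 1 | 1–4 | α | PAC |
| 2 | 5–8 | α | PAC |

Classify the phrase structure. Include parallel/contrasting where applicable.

Both phrases have the same opening (α) and the same cadence (perfect authentic cadence): the second is a restatement, not a consequent, so this is a repeated phrase rather than a period.

repeated phrase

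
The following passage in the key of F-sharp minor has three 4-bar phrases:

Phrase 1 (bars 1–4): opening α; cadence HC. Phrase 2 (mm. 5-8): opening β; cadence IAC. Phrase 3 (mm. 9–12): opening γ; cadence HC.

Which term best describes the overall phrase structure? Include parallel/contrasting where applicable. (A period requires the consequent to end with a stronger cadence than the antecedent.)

phrase group

The final phrase closes with a half cadence, which is not stronger than the preceding imperfect authentic cadence; the 3 phrases lack an overall antecedent–consequent design and so form a phrase group.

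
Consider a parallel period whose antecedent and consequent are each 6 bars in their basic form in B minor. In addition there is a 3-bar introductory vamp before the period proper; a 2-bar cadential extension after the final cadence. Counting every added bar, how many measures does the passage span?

17 measures

Basic parallel period: 6 + 6 = 12 bars.
12 (basic form) + 3 (introduction) + 2 (cadential extension) = 17.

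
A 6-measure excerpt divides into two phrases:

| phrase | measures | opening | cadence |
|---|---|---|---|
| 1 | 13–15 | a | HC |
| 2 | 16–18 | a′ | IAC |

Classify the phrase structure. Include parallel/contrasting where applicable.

Phrase 1 ends with a half cadence (weaker) and phrase 2 with an imperfect authentic cadence (stronger): antecedent + consequent = a period.
The two phrases open with the same material (a / a′), so the period is parallel.

parallel period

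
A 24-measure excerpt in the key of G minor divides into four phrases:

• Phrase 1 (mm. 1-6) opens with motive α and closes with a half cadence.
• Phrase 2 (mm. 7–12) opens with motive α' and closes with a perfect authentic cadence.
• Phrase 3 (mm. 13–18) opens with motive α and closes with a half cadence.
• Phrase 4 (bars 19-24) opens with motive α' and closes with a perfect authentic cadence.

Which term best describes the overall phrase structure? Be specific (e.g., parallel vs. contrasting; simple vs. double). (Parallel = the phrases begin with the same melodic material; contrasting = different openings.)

repeated period

The cadence pattern HC–PAC–HC–PAC is weak–strong twice, and phrases 3–4 restate phrases 1–2: a period heard twice, not a double period (which would end weakly at phrase 2).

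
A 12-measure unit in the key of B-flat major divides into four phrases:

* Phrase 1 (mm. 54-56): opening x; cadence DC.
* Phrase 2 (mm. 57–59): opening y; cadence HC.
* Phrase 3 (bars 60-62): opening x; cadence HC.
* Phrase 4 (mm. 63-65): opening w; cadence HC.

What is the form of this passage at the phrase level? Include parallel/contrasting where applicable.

Phrase 4 ends with a half cadence, no stronger than phrase 2's half cadence, so the four phrases do not form a double period; nor do phrases 3–4 duplicate 1–2, so it is not a repeated period. With no phrase reaching a conclusive cadence, the passage is a phrase group.

phrase group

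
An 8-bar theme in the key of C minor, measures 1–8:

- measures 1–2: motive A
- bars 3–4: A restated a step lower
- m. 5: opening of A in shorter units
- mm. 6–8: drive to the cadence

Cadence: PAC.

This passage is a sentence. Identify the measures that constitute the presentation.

The presentation of a sentence is the basic idea (bars 1-2) plus its repetition (measures 3-4); the presentation is therefore measures 1-4.

measures 1–4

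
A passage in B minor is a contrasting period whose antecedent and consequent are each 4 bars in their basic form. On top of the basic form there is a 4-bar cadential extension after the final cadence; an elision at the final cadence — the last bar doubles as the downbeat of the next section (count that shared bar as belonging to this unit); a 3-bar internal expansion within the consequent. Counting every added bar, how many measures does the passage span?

15 measures

Basic contrasting period: 4 + 4 = 8 bars.
8 (basic form) + 4 (cadential extension) + 3 (internal expansion) = 15.
The elision shares a bar with the next section but does not change this unit's count.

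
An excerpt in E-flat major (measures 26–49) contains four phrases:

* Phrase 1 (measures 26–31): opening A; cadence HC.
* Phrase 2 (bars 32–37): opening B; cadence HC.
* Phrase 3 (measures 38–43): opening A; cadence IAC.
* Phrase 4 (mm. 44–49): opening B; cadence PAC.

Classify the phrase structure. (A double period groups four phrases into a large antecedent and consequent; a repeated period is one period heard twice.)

parallel double period

Four phrases in two halves: the first half (measures 26-37) ends with a half cadence, the second (measures 38–49) with a perfect authentic cadence — a large antecedent–consequent pair, i.e. a double period.
Phrase 3 begins with the same material as phrase 1, making it parallel.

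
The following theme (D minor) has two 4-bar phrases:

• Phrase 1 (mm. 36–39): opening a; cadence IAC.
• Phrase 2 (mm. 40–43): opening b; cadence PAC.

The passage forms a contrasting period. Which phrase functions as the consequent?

phrase 2

The phrase ending with the weaker cadence (imperfect authentic cadence) is the antecedent; the one ending more conclusively (perfect authentic cadence) is the consequent. The consequent is phrase 2.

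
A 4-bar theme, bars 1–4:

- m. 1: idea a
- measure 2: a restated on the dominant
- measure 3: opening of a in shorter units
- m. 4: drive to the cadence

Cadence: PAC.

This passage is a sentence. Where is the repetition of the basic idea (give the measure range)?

The presentation of a sentence is the basic idea (m. 1) plus its repetition (m. 2); the repetition of the basic idea is therefore m. 2.

measures 2–2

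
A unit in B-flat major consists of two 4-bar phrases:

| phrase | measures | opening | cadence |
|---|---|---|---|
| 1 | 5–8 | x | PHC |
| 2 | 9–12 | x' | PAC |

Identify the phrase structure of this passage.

parallel period

Phrase 1 ends with a Phrygian half cadence (weaker) and phrase 2 with a perfect authentic cadence (stronger): antecedent + consequent = a period.
The two phrases open with the same material (x / x'), so the period is parallel.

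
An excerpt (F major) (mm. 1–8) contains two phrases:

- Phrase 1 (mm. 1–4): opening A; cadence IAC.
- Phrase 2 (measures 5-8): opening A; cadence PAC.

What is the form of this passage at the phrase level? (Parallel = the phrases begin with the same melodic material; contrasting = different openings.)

Phrase 1 ends with an imperfect authentic cadence (weaker) and phrase 2 with a perfect authentic cadence (stronger): antecedent + consequent = a period.
The two phrases open with the same material (A / A), so the period is parallel.

parallel period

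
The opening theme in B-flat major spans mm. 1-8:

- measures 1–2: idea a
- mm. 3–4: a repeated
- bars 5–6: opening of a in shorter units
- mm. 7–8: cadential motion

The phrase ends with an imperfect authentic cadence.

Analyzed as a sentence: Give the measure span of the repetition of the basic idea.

The presentation of a sentence is the basic idea (mm. 1-2) plus its repetition (bars 3–4); the repetition of the basic idea is therefore bars 3–4.

measures 3–4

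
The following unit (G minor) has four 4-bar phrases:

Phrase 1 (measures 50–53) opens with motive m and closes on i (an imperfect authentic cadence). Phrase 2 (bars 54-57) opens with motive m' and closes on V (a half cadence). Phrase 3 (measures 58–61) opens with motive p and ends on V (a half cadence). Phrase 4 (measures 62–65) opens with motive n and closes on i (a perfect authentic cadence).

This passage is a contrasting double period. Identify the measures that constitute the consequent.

measures 58–65

In a double period the four phrases pair into a large antecedent (phrases 1–2, ending half cadence) and a large consequent (phrases 3–4, ending perfect authentic cadence). The consequent spans mm. 58–65.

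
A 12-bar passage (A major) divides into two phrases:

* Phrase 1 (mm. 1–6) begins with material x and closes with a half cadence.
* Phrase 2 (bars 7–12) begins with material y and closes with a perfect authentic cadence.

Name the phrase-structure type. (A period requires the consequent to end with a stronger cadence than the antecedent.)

contrasting period

Phrase 1 ends with a half cadence (weaker) and phrase 2 with a perfect authentic cadence (stronger): antecedent + consequent = a period.
The two phrases open with different material (x / y), so the period is contrasting.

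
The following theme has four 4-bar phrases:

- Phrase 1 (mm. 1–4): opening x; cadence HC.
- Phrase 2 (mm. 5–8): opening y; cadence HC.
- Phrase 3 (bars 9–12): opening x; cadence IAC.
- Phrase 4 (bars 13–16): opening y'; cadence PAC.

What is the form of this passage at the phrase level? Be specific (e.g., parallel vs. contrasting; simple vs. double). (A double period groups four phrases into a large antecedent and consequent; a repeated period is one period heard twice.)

Four phrases in two halves: the first half (mm. 1-8) ends with a half cadence, the second (mm. 9–16) with a perfect authentic cadence — a large antecedent–consequent pair, i.e. a double period.
Phrase 3 begins with the same material as phrase 1, making it parallel.

parallel double period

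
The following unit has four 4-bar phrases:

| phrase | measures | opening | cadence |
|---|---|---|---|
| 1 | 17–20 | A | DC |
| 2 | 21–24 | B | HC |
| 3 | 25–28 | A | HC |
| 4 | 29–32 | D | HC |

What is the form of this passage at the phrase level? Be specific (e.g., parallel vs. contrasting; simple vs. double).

Phrase 4 ends with a half cadence, no stronger than phrase 2's half cadence, so the four phrases do not form a double period; nor do phrases 3–4 duplicate 1–2, so it is not a repeated period. With no phrase reaching a conclusive cadence, the passage is a phrase group.

phrase group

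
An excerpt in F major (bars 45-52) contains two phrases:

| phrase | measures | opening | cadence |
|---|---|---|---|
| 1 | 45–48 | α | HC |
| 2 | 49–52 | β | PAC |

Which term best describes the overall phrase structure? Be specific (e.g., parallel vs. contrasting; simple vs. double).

Phrase 1 ends with a half cadence (weaker) and phrase 2 with a perfect authentic cadence (stronger): antecedent + consequent = a period.
The two phrases open with different material (α / β), so the period is contrasting.

contrasting period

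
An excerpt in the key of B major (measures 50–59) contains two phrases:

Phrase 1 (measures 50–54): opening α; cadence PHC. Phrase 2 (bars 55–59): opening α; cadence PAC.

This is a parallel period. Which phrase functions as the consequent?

phrase 2

The phrase ending with the weaker cadence (Phrygian half cadence) is the antecedent; the one ending more conclusively (perfect authentic cadence) is the consequent. The consequent is phrase 2.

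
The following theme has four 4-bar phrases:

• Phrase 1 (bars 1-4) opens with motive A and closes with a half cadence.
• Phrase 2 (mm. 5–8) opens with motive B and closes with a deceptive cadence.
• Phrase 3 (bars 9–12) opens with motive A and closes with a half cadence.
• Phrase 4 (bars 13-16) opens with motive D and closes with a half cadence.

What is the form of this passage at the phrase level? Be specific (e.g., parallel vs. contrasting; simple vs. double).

phrase group

Phrase 4 ends with a half cadence, no stronger than phrase 2's deceptive cadence, so the four phrases do not form a double period; nor do phrases 3–4 duplicate 1–2, so it is not a repeated period. With no phrase reaching a conclusive cadence, the passage is a phrase group.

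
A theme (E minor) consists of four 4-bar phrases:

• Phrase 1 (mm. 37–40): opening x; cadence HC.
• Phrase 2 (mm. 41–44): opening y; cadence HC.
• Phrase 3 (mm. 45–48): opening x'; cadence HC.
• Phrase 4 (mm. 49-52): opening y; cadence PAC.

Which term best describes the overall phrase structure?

Four phrases in two halves: the first half (mm. 37–44) ends with a half cadence, the second (mm. 45-52) with a perfect authentic cadence — a large antecedent–consequent pair, i.e. a double period.
Phrase 3 begins with the same material as phrase 1, making it parallel.

parallel double period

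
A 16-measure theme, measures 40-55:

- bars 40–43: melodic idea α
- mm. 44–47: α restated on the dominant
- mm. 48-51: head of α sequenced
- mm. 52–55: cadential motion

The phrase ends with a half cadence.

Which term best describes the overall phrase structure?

sentence

Basic idea (measures 40–43) + its repetition (bars 44-47) form the presentation; fragmentation and cadence (mm. 48–55) form the continuation — the 16-bar whole is a sentence.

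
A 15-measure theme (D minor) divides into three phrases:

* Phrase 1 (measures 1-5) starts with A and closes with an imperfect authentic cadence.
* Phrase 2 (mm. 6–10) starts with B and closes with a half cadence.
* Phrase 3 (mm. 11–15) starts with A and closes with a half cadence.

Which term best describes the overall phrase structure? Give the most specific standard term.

The final phrase closes with a half cadence, which is not stronger than the preceding half cadence; the 3 phrases lack an overall antecedent–consequent design and so form a phrase group.

phrase group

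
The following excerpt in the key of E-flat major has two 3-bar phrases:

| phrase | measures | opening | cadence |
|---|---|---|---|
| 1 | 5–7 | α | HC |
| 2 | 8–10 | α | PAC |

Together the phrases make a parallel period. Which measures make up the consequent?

The phrase ending with the weaker cadence (half cadence) is the antecedent; the one ending more conclusively (perfect authentic cadence) is the consequent. The consequent is measures 8–10.

measures 8–10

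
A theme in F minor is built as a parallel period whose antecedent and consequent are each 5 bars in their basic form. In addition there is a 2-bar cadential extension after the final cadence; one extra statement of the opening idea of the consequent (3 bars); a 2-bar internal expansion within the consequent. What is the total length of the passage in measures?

17 measures

Basic parallel period: 5 + 5 = 10 bars.
10 (basic form) + 2 (cadential extension) + 3 (extra statement) + 2 (internal expansion) = 17.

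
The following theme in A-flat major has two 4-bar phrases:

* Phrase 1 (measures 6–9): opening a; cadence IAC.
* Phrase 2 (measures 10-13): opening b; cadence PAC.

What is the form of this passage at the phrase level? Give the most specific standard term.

Phrase 1 ends with an imperfect authentic cadence (weaker) and phrase 2 with a perfect authentic cadence (stronger): antecedent + consequent = a period.
The two phrases open with different material (a / b), so the period is contrasting.

contrasting period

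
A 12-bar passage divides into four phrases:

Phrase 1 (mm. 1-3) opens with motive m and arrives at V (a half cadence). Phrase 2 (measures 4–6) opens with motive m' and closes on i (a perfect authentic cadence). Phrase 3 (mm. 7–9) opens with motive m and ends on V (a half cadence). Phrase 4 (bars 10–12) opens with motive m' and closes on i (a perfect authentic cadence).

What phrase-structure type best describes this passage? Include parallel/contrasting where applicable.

The cadence pattern HC–PAC–HC–PAC is weak–strong twice, and phrases 3–4 restate phrases 1–2: a period heard twice, not a double period (which would end weakly at phrase 2).

repeated period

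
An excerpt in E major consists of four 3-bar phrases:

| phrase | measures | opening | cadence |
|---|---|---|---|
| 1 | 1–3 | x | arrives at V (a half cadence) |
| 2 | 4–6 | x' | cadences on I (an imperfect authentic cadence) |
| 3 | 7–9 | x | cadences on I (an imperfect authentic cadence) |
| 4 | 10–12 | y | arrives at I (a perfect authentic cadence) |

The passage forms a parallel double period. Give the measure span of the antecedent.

In a double period the four phrases pair into a large antecedent (phrases 1–2, ending imperfect authentic cadence) and a large consequent (phrases 3–4, ending perfect authentic cadence). The antecedent spans mm. 1-6.

measures 1–6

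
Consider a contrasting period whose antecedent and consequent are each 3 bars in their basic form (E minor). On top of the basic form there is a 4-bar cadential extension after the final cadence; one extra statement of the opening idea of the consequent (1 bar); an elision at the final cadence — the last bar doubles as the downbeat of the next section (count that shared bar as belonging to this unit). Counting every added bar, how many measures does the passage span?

Basic contrasting period: 3 + 3 = 6 bars.
6 (basic form) + 4 (cadential extension) + 1 (extra statement) = 11.
The elision shares a bar with the next section but does not change this unit's count.

11 measures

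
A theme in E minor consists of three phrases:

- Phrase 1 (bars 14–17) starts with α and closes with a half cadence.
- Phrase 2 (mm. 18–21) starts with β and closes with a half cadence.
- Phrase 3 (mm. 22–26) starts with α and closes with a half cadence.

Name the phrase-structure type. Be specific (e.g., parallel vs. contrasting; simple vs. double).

phrase group

The final phrase closes with a half cadence, which is not stronger than the preceding half cadence; the 3 phrases lack an overall antecedent–consequent design and so form a phrase group.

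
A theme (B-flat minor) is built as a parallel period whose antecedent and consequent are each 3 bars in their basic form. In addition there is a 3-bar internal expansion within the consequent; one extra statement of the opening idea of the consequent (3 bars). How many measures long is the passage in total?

Basic parallel period: 3 + 3 = 6 bars.
6 (basic form) + 3 (internal expansion) + 3 (extra statement) = 12.

12 measures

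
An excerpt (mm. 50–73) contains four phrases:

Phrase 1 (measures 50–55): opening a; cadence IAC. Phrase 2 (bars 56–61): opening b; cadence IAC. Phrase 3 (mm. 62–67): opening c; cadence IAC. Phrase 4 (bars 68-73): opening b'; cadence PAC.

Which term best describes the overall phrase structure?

Four phrases in two halves: the first half (mm. 50–61) ends with an imperfect authentic cadence, the second (mm. 62-73) with a perfect authentic cadence — a large antecedent–consequent pair, i.e. a double period.
Phrase 3 begins with different material from phrase 1, making it contrasting.

contrasting double period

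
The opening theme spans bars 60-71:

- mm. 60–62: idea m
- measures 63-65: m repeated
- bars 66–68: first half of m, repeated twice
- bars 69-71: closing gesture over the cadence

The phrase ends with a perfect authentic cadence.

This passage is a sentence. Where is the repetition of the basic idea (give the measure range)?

measures 63–65

The presentation of a sentence is the basic idea (measures 60-62) plus its repetition (mm. 63-65); the repetition of the basic idea is therefore mm. 63–65.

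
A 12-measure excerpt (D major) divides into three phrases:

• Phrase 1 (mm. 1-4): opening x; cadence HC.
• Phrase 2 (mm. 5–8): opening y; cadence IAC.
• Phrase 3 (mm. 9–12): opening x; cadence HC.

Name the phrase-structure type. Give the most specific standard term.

phrase group

The final phrase closes with a half cadence, which is not stronger than the preceding imperfect authentic cadence; the 3 phrases lack an overall antecedent–consequent design and so form a phrase group.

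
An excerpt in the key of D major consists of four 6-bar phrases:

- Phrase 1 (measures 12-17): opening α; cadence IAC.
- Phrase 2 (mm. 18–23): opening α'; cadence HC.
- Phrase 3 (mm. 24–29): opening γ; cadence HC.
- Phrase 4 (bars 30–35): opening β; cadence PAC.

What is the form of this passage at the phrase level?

contrasting double period

Four phrases in two halves: the first half (measures 12–23) ends with a half cadence, the second (mm. 24–35) with a perfect authentic cadence — a large antecedent–consequent pair, i.e. a double period.
Phrase 3 begins with different material from phrase 1, making it contrasting.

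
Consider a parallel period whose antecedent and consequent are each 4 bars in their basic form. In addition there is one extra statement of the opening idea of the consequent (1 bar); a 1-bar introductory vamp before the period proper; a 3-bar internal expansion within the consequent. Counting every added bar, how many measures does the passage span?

13 measures

Basic parallel period: 4 + 4 = 8 bars.
8 (basic form) + 1 (extra statement) + 1 (introduction) + 3 (internal expansion) = 13.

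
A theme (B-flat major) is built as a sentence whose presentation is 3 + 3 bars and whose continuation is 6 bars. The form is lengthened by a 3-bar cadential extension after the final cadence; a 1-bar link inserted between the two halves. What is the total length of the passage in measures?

Basic sentence: 3 + 3 + 6 = 12 bars.
12 (basic form) + 3 (cadential extension) + 1 (link) = 16.

16 measures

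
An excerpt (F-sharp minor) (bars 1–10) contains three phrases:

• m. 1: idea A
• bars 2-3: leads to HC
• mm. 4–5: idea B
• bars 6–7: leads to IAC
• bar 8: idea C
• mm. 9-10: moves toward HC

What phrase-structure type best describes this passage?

phrase group

The final phrase closes with a half cadence, which is not stronger than the preceding imperfect authentic cadence; the 3 phrases lack an overall antecedent–consequent design and so form a phrase group.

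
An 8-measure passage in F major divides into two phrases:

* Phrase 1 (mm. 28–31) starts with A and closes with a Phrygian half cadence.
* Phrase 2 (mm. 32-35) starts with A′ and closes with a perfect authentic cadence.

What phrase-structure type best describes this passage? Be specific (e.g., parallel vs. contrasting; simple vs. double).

Phrase 1 ends with a Phrygian half cadence (weaker) and phrase 2 with a perfect authentic cadence (stronger): antecedent + consequent = a period.
The two phrases open with the same material (A / A′), so the period is parallel.

parallel period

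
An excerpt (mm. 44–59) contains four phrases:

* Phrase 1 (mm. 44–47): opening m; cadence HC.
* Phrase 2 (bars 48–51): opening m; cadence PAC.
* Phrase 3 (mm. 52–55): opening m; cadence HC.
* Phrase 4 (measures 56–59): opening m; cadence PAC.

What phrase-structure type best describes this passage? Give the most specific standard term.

The cadence pattern HC–PAC–HC–PAC is weak–strong twice, and phrases 3–4 restate phrases 1–2: a period heard twice, not a double period (which would end weakly at phrase 2).

repeated period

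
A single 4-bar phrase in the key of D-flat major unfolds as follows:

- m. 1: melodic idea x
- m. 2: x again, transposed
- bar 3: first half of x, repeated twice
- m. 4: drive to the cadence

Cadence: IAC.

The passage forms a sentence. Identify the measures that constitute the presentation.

measures 1–2

The presentation of a sentence is the basic idea (bar 1) plus its repetition (m. 2); the presentation is therefore bars 1–2.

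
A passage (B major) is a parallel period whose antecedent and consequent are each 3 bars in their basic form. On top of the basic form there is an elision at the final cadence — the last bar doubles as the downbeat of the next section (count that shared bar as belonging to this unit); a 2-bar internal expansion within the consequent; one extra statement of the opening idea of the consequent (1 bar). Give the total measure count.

Basic parallel period: 3 + 3 = 6 bars.
6 (basic form) + 2 (internal expansion) + 1 (extra statement) = 9.
The elision shares a bar with the next section but does not change this unit's count.

9 measures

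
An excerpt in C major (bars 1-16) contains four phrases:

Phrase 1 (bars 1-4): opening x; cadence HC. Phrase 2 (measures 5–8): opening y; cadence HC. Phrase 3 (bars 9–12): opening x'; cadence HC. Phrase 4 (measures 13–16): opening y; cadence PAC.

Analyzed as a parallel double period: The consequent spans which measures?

measures 9–16

In a double period the four phrases pair into a large antecedent (phrases 1–2, ending half cadence) and a large consequent (phrases 3–4, ending perfect authentic cadence). The consequent spans measures 9–16.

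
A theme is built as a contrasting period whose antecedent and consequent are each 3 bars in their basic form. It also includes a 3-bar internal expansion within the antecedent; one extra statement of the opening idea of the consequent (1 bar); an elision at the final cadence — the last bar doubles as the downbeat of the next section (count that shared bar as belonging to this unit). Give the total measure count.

10 measures

Basic contrasting period: 3 + 3 = 6 bars.
6 (basic form) + 3 (internal expansion) + 1 (extra statement) = 10.
The elision shares a bar with the next section but does not change this unit's count.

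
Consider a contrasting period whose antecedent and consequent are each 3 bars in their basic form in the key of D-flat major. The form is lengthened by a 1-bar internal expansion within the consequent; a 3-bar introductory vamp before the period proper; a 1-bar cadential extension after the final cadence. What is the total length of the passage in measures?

11 measures

Basic contrasting period: 3 + 3 = 6 bars.
6 (basic form) + 1 (internal expansion) + 3 (introduction) + 1 (cadential extension) = 11.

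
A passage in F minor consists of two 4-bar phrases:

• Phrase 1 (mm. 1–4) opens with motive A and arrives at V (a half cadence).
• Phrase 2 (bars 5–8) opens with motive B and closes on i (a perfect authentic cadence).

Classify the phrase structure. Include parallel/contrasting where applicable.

Phrase 1 ends with a half cadence (weaker) and phrase 2 with a perfect authentic cadence (stronger): antecedent + consequent = a period.
The two phrases open with different material (A / B), so the period is contrasting.

contrasting period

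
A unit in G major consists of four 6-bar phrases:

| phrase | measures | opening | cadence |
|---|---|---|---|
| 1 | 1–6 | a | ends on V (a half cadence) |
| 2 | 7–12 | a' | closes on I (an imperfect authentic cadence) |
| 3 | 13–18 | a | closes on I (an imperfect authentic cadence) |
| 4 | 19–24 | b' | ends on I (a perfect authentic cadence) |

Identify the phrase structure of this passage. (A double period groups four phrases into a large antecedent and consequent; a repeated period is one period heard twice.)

parallel double period

Four phrases in two halves: the first half (mm. 1-12) ends with an imperfect authentic cadence, the second (mm. 13–24) with a perfect authentic cadence — a large antecedent–consequent pair, i.e. a double period.
Phrase 3 begins with the same material as phrase 1, making it parallel.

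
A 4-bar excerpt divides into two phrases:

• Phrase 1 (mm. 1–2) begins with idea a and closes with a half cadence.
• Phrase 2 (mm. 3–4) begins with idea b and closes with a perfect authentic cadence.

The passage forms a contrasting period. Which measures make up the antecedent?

measures 1–2

The phrase ending with the weaker cadence (half cadence) is the antecedent; the one ending more conclusively (perfect authentic cadence) is the consequent. The antecedent is measures 1–2.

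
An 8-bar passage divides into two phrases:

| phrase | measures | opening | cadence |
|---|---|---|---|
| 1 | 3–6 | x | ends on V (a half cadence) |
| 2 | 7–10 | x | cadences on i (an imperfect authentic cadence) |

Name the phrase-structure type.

parallel period

Phrase 1 ends with a half cadence (weaker) and phrase 2 with an imperfect authentic cadence (stronger): antecedent + consequent = a period.
The two phrases open with the same material (x / x), so the period is parallel.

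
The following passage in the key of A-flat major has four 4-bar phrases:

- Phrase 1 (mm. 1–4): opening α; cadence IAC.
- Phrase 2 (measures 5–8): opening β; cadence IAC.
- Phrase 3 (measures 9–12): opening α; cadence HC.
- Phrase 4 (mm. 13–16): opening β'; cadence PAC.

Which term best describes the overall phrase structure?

Four phrases in two halves: the first half (bars 1–8) ends with an imperfect authentic cadence, the second (measures 9–16) with a perfect authentic cadence — a large antecedent–consequent pair, i.e. a double period.
Phrase 3 begins with the same material as phrase 1, making it parallel.

parallel double period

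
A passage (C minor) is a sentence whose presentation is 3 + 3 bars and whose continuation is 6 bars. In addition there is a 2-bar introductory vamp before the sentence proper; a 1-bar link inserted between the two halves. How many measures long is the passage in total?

Basic sentence: 3 + 3 + 6 = 12 bars.
12 (basic form) + 2 (introduction) + 1 (link) = 15.

15 measures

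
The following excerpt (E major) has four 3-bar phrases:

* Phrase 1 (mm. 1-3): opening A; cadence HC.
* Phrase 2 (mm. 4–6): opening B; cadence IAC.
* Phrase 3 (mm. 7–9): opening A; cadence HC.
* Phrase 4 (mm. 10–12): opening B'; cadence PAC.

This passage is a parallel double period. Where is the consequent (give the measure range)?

measures 7–12

In a double period the four phrases pair into a large antecedent (phrases 1–2, ending imperfect authentic cadence) and a large consequent (phrases 3–4, ending perfect authentic cadence). The consequent spans measures 7–12.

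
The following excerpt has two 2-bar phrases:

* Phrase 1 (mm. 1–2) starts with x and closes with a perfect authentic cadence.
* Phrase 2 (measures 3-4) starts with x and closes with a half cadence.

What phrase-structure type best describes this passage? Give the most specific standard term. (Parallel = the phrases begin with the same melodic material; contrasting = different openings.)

The second phrase closes with a half cadence, which is not stronger than the first phrase's perfect authentic cadence; without a weak→strong cadential pair there is no antecedent–consequent relationship, so this is a phrase group rather than a period.

phrase group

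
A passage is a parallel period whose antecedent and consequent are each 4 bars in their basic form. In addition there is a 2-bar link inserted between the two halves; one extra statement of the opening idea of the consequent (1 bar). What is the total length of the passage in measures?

11 measures

Basic parallel period: 4 + 4 = 8 bars.
8 (basic form) + 2 (link) + 1 (extra statement) = 11.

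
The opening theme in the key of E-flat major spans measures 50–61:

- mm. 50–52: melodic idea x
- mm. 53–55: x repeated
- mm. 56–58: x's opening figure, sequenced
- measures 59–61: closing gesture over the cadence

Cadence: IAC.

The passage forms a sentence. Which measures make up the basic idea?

measures 50–52

The presentation of a sentence is the basic idea (bars 50–52) plus its repetition (mm. 53–55); the basic idea is therefore mm. 50-52.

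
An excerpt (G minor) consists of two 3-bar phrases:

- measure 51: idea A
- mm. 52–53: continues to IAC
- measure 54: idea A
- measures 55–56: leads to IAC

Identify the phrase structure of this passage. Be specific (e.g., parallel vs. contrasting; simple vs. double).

Both phrases have the same opening (A) and the same cadence (imperfect authentic cadence): the second is a restatement, not a consequent, so this is a repeated phrase rather than a period.

repeated phrase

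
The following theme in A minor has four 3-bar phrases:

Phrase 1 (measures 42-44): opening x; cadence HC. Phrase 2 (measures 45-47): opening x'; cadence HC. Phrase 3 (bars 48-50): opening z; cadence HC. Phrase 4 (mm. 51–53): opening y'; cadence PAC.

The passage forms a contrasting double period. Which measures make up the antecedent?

measures 42–47

In a double period the first pair of phrases (ending half cadence) is the large antecedent and the second pair (ending perfect authentic cadence) is the large consequent; the antecedent is measures 42–47.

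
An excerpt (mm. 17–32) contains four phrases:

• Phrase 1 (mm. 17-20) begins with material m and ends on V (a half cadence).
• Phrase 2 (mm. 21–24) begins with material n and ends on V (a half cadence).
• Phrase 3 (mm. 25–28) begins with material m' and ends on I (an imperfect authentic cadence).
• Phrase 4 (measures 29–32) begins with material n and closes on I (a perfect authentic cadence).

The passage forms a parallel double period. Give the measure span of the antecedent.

measures 17–24

In a double period the four phrases pair into a large antecedent (phrases 1–2, ending half cadence) and a large consequent (phrases 3–4, ending perfect authentic cadence). The antecedent spans measures 17-24.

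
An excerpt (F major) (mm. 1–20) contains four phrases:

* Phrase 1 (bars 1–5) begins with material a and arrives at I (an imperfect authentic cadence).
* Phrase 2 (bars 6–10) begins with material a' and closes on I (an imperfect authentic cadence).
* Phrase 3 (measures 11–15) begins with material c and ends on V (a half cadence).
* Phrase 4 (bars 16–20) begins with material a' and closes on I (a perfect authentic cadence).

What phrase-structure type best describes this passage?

Four phrases in two halves: the first half (measures 1-10) ends with an imperfect authentic cadence, the second (mm. 11-20) with a perfect authentic cadence — a large antecedent–consequent pair, i.e. a double period.
Phrase 3 begins with different material from phrase 1, making it contrasting.

contrasting double period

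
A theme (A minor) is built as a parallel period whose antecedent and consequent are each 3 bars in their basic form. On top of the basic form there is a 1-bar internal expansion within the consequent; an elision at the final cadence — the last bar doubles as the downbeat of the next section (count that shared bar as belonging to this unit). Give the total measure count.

Basic parallel period: 3 + 3 = 6 bars.
6 (basic form) + 1 (internal expansion) = 7.
The elision shares a bar with the next section but does not change this unit's count.

7 measures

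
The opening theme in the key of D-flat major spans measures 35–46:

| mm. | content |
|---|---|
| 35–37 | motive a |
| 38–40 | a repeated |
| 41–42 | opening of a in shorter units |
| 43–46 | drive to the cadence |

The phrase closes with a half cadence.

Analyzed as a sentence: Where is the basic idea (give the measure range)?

The presentation of a sentence is the basic idea (bars 35-37) plus its repetition (measures 38–40); the basic idea is therefore mm. 35-37.

measures 35–37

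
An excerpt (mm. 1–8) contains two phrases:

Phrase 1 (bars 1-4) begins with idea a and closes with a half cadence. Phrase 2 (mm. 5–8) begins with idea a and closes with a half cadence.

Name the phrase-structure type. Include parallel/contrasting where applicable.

Both phrases have the same opening (a) and the same cadence (half cadence): the second is a restatement, not a consequent, so this is a repeated phrase rather than a period.

repeated phrase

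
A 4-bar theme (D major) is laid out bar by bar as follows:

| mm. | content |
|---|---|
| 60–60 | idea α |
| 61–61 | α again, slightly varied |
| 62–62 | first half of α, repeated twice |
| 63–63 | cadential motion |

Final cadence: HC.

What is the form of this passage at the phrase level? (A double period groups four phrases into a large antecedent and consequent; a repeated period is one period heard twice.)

sentence

Basic idea (m. 60) + its repetition (bar 61) form the presentation; fragmentation and cadence (mm. 62–63) form the continuation — the 4-bar whole is a sentence.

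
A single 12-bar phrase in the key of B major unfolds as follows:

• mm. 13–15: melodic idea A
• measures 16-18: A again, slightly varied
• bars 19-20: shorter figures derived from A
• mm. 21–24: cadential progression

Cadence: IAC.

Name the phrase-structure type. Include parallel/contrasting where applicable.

sentence

Basic idea (mm. 13–15) + its repetition (mm. 16-18) form the presentation; fragmentation and cadence (measures 19-24) form the continuation — the 12-bar whole is a sentence.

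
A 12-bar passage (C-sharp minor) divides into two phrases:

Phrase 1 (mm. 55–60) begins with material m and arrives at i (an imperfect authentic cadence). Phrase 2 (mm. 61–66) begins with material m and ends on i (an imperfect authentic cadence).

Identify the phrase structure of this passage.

Both phrases have the same opening (m) and the same cadence (imperfect authentic cadence): the second is a restatement, not a consequent, so this is a repeated phrase rather than a period.

repeated phrase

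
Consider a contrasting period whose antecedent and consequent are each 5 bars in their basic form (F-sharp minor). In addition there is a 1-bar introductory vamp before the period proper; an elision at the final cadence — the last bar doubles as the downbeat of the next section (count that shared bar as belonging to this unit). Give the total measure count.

11 measures

Basic contrasting period: 5 + 5 = 10 bars.
10 (basic form) + 1 (introduction) = 11.
The elision shares a bar with the next section but does not change this unit's count.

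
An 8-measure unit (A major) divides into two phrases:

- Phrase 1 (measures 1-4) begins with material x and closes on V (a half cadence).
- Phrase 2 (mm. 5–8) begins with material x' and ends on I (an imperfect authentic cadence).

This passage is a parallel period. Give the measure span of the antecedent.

The antecedent is the phrase ending with the weaker cadence (half cadence, phrase 1) and the consequent the one ending more conclusively (imperfect authentic cadence, phrase 2); the antecedent is measures 1-4.

measures 1–4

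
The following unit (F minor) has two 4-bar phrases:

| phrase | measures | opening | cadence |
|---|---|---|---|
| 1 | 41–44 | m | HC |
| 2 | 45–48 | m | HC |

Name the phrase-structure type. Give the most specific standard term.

repeated phrase

Both phrases have the same opening (m) and the same cadence (half cadence): the second is a restatement, not a consequent, so this is a repeated phrase rather than a period.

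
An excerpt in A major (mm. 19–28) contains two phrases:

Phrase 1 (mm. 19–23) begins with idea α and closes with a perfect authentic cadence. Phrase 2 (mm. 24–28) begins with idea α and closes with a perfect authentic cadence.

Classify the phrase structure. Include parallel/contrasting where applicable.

Both phrases have the same opening (α) and the same cadence (perfect authentic cadence): the second is a restatement, not a consequent, so this is a repeated phrase rather than a period.

repeated phrase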